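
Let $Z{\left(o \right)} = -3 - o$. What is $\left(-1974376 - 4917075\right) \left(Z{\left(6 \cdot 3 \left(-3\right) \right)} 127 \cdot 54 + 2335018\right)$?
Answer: $-18502002249976$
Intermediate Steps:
$\left(-1974376 - 4917075\right) \left(Z{\left(6 \cdot 3 \left(-3\right) \right)} 127 \cdot 54 + 2335018\right) = \left(-1974376 - 4917075\right) \left(\left(-3 - 6 \cdot 3 \left(-3\right)\right) 127 \cdot 54 + 2335018\right) = - 6891451 \left(\left(-3 - 18 \left(-3\right)\right) 127 \cdot 54 + 2335018\right) = - 6891451 \left(\left(-3 - -54\right) 127 \cdot 54 + 2335018\right) = - 6891451 \left(\left(-3 + 54\right) 127 \cdot 54 + 2335018\right) = - 6891451 \left(51 \cdot 127 \cdot 54 + 2335018\right) = - 6891451 \left(6477 \cdot 54 + 2335018\right) = - 6891451 \left(349758 + 2335018\right) = \left(-6891451\right) 2684776 = -18502002249976$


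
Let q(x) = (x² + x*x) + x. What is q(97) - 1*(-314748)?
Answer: 333663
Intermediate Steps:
q(x) = x + 2*x² (q(x) = (x² + x²) + x = 2*x² + x = x + 2*x²)
q(97) - 1*(-314748) = 97*(1 + 2*97) - 1*(-314748) = 97*(1 + 194) + 314748 = 97*195 + 314748 = 18915 + 314748 = 333663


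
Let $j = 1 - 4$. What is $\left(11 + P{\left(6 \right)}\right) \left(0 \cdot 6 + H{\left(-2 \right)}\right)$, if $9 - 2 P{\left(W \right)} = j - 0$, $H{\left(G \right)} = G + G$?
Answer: $-68$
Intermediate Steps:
$j = -3$
$H{\left(G \right)} = 2 G$
$P{\left(W \right)} = 6$ ($P{\left(W \right)} = \frac{9}{2} - \frac{-3 - 0}{2} = \frac{9}{2} - \frac{-3 + 0}{2} = \frac{9}{2} - - \frac{3}{2} = \frac{9}{2} + \frac{3}{2} = 6$)
$\left(11 + P{\left(6 \right)}\right) \left(0 \cdot 6 + H{\left(-2 \right)}\right) = \left(11 + 6\right) \left(0 \cdot 6 + 2 \left(-2\right)\right) = 17 \left(0 - 4\right) = 17 \left(-4\right) = -68$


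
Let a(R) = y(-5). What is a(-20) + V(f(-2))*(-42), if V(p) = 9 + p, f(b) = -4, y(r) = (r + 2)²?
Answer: -201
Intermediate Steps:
y(r) = (2 + r)²
a(R) = 9 (a(R) = (2 - 5)² = (-3)² = 9)
a(-20) + V(f(-2))*(-42) = 9 + (9 - 4)*(-42) = 9 + 5*(-42) = 9 - 210 = -201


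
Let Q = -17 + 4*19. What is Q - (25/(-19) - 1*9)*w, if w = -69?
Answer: -12403/19 ≈ -652.79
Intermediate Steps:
Q = 59 (Q = -17 + 76 = 59)
Q - (25/(-19) - 1*9)*w = 59 - (25/(-19) - 1*9)*(-69) = 59 - (25*(-1/19) - 9)*(-69) = 59 - (-25/19 - 9)*(-69) = 59 - (-196)*(-69)/19 = 59 - 1*13524/19 = 59 - 13524/19 = -12403/19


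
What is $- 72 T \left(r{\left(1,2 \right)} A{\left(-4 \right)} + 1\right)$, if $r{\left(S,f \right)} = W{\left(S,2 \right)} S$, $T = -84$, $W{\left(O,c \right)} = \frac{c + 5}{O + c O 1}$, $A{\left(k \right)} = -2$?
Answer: $-22176$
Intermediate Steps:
$W{\left(O,c \right)} = \frac{5 + c}{O + O c}$ ($W{\left(O,c \right)} = \frac{5 + c}{O + O c 1} = \frac{5 + c}{O + O c}$)
$r{\left(S,f \right)} = \frac{7}{3}$ ($r{\left(S,f \right)} = \frac{5 + 2}{S \left(1 + 2\right)} S = \frac{1}{S} \frac{1}{3} \cdot 7 S = \frac{7}{3 S} S = \frac{7}{3}$)
$- 72 T \left(r{\left(1,2 \right)} A{\left(-4 \right)} + 1\right) = \left(-72\right) \left(-84\right) \left(\frac{7}{3} \left(-2\right) + 1\right) = 6048 \left(- \frac{14}{3} + 1\right) = 6048 \left(- \frac{11}{3}\right) = -22176$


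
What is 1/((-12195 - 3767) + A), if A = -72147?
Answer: -1/88109 ≈ -1.1350e-5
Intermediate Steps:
1/((-12195 - 3767) + A) = 1/((-12195 - 3767) - 72147) = 1/(-15962 - 72147) = 1/(-88109) = -1/88109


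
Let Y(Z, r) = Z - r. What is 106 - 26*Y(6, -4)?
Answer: -154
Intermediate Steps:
106 - 26*Y(6, -4) = 106 - 26*(6 - 1*(-4)) = 106 - 26*(6 + 4) = 106 - 26*10 = 106 - 260 = -154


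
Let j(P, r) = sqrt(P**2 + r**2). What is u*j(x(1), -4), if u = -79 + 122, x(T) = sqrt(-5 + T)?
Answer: 86*sqrt(3) ≈ 148.96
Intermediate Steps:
u = 43
u*j(x(1), -4) = 43*sqrt((sqrt(-5 + 1))**2 + (-4)**2) = 43*sqrt((sqrt(-4))**2 + 16) = 43*sqrt((2*I)**2 + 16) = 43*sqrt(-4 + 16) = 43*sqrt(12) = 43*(2*sqrt(3)) = 86*sqrt(3)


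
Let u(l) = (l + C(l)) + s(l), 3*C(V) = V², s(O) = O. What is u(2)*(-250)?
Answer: -4000/3 ≈ -1333.3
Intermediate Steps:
C(V) = V²/3
u(l) = 2*l + l²/3 (u(l) = (l + l²/3) + l = 2*l + l²/3)
u(2)*(-250) = ((⅓)*2*(6 + 2))*(-250) = ((⅓)*2*8)*(-250) = (16/3)*(-250) = -4000/3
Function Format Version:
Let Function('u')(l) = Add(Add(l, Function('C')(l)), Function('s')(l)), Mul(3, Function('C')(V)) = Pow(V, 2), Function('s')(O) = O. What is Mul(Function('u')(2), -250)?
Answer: Rational(-4000, 3) ≈ -1333.3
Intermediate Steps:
Function('C')(V) = Mul(Rational(1, 3), Pow(V, 2))
Function('u')(l) = Add(Mul(2, l), Mul(Rational(1, 3), Pow(l, 2))) (Function('u')(l) = Add(Add(l, Mul(Rational(1, 3), Pow(l, 2))), l) = Add(Mul(2, l), Mul(Rational(1, 3), Pow(l, 2))))
Mul(Function('u')(2), -250) = Mul(Mul(Rational(1, 3), 2, Add(6, 2)), -250) = Mul(Mul(Rational(1, 3), 2, 8), -250) = Mul(Rational(16, 3), -250) = Rational(-4000, 3)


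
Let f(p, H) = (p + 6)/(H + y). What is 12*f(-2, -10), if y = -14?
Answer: -2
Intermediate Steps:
f(p, H) = (6 + p)/(-14 + H) (f(p, H) = (p + 6)/(H - 14) = (6 + p)/(-14 + H))
12*f(-2, -10) = 12*((6 - 2)/(-14 - 10)) = 12*(4/(-24)) = 12*(-1/24*4) = 12*(-⅙) = -2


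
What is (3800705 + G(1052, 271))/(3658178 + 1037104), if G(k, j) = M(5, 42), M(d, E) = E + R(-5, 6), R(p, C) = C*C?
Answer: 3800783/4695282 ≈ 0.80949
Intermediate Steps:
R(p, C) = C²
M(d, E) = 36 + E (M(d, E) = E + 6² = E + 36 = 36 + E)
G(k, j) = 78 (G(k, j) = 36 + 42 = 78)
(3800705 + G(1052, 271))/(3658178 + 1037104) = (3800705 + 78)/(3658178 + 1037104) = 3800783/4695282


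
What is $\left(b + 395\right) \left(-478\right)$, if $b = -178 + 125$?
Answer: $-163476$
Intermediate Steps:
$b = -53$
$\left(b + 395\right) \left(-478\right) = \left(-53 + 395\right) \left(-478\right) = 342 \left(-478\right) = -163476$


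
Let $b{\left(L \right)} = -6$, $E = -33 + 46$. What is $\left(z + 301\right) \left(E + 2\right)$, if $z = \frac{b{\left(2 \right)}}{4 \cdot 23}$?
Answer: $\frac{207645}{46} \approx 4514.0$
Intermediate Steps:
$E = 13$
$z = - \frac{3}{46}$ ($z = - \frac{6}{4 \cdot 23} = - \frac{6}{92} = \left(-6\right) \frac{1}{92} = - \frac{3}{46} \approx -0.065217$)
$\left(z + 301\right) \left(E + 2\right) = \left(- \frac{3}{46} + 301\right) \left(13 + 2\right) = \frac{13843}{46} \cdot 15 = \frac{207645}{46}$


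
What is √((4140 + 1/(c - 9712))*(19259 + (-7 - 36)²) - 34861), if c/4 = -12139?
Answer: 2*√4633982485351898/14567 ≈ 9346.3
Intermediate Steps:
c = -48556 (c = 4*(-12139) = -48556)
√((4140 + 1/(c - 9712))*(19259 + (-7 - 36)²) - 34861) = √((4140 + 1/(-48556 - 9712))*(19259 + (-7 - 36)²) - 34861) = √((4140 + 1/(-58268))*(19259 + (-43)²) - 34861) = √((4140 - 1/58268)*(19259 + 1849) - 34861) = √((241229519/58268)*21108 - 34861) = √(1272968171763/14567 - 34861) = √(1272460351576/14567) = 2*√4633982485351898/14567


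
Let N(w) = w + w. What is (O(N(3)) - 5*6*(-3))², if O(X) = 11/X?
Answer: 303601/36 ≈ 8433.4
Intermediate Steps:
N(w) = 2*w
(O(N(3)) - 5*6*(-3))² = (11/((2*3)) - 5*6*(-3))² = (11/6 - 30*(-3))² = (11*(⅙) + 90)² = (11/6 + 90)² = (551/6)² = 303601/36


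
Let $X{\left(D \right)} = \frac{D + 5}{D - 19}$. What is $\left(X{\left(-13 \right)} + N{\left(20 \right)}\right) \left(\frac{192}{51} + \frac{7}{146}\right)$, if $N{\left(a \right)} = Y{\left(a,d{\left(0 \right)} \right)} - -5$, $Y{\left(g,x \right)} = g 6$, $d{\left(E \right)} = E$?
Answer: $\frac{4740963}{9928} \approx 477.53$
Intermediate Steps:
$X{\left(D \right)} = \frac{5 + D}{-19 + D}$
$Y{\left(g,x \right)} = 6 g$
$N{\left(a \right)} = 5 + 6 a$ ($N{\left(a \right)} = 6 a - -5 = 6 a + 5 = 5 + 6 a$)
$\left(X{\left(-13 \right)} + N{\left(20 \right)}\right) \left(\frac{192}{51} + \frac{7}{146}\right) = \left(\frac{5 - 13}{-19 - 13} + \left(5 + 6 \cdot 20\right)\right) \left(\frac{192}{51} + \frac{7}{146}\right) = \left(\frac{1}{-32} \left(-8\right) + \left(5 + 120\right)\right) \left(192 \cdot \frac{1}{51} + 7 \cdot \frac{1}{146}\right) = \left(\left(- \frac{1}{32}\right) \left(-8\right) + 125\right) \left(\frac{64}{17} + \frac{7}{146}\right) = \left(\frac{1}{4} + 125\right) \frac{9463}{2482} = \frac{501}{4} \cdot \frac{9463}{2482} = \frac{4740963}{9928}$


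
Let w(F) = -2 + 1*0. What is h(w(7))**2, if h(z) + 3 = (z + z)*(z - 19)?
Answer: 6561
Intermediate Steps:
w(F) = -2 (w(F) = -2 + 0 = -2)
h(z) = -3 + 2*z*(-19 + z) (h(z) = -3 + (z + z)*(z - 19) = -3 + (2*z)*(-19 + z) = -3 + 2*z*(-19 + z))
h(w(7))**2 = (-3 - 38*(-2) + 2*(-2)**2)**2 = (-3 + 76 + 2*4)**2 = (-3 + 76 + 8)**2 = 81**2 = 6561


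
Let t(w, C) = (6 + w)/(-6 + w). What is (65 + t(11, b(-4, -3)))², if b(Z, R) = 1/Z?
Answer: 116964/25 ≈ 4678.6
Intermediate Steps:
t(w, C) = (6 + w)/(-6 + w)
(65 + t(11, b(-4, -3)))² = (65 + (6 + 11)/(-6 + 11))² = (65 + 17/5)² = (342/5)² = 116964/25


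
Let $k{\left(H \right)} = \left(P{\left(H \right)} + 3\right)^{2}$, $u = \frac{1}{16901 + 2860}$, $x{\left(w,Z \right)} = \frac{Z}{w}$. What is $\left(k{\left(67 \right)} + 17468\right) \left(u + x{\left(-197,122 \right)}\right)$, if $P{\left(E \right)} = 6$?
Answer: $- \frac{6043487015}{556131} \approx -10867.0$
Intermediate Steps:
$u = \frac{1}{19761} \approx 5.0605 \cdot 10^{-5}$
$k{\left(H \right)} = 81$ ($k{\left(H \right)} = \left(6 + 3\right)^{2} = 9^{2} = 81$)
$\left(k{\left(67 \right)} + 17468\right) \left(u + x{\left(-197,122 \right)}\right) = \left(81 + 17468\right) \left(\frac{1}{19761} + \frac{122}{-197}\right) = 17549 \left(\frac{1}{19761} + 122 \left(- \frac{1}{197}\right)\right) = 17549 \left(\frac{1}{19761} - \frac{122}{197}\right) = 17549 \left(- \frac{2410645}{3892917}\right) = - \frac{6043487015}{556131}$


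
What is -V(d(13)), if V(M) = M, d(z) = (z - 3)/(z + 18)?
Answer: -10/31 ≈ -0.32258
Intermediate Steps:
d(z) = (-3 + z)/(18 + z)
-V(d(13)) = -(-3 + 13)/(18 + 13) = -10/31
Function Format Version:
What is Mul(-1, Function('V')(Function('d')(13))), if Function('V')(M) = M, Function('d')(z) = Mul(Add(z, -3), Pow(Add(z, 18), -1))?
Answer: Rational(-10, 31) ≈ -0.32258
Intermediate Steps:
Function('d')(z) = Mul(Pow(Add(18, z), -1), Add(-3, z)) (Function('d')(z) = Mul(Add(-3, z), Pow(Add(18, z), -1)) = Mul(Pow(Add(18, z), -1), Add(-3, z)))
Mul(-1, Function('V')(Function('d')(13))) = Mul(-1, Mul(Pow(Add(18, 13), -1), Add(-3, 13))) = Mul(-1, Mul(Pow(31, -1), 10)) = Mul(-1, Mul(Rational(1, 31), 10)) = Mul(-1, Rational(10, 31)) = Rational(-10, 31)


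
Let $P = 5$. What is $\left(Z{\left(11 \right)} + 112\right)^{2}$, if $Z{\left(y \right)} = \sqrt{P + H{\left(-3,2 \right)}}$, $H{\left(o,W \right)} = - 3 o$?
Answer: $\left(112 + \sqrt{14}\right)^{2} \approx 13396.0$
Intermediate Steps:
$Z{\left(y \right)} = \sqrt{14}$ ($Z{\left(y \right)} = \sqrt{5 - -9} = \sqrt{5 + 9} = \sqrt{14}$)
$\left(Z{\left(11 \right)} + 112\right)^{2} = \left(\sqrt{14} + 112\right)^{2} = \left(112 + \sqrt{14}\right)^{2}$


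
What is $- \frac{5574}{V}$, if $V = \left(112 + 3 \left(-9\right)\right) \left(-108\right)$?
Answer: $\frac{929}{1530} \approx 0.60719$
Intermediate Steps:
$V = -9180$ ($V = \left(112 - 27\right) \left(-108\right) = 85 \left(-108\right) = -9180$)
$- \frac{5574}{V} = - \frac{5574}{-9180} = \left(-5574\right) \left(- \frac{1}{9180}\right) = \frac{929}{1530}$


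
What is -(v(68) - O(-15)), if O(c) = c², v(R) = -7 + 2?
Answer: 230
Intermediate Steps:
v(R) = -5
-(v(68) - O(-15)) = -(-5 - 1*(-15)²) = -(-5 - 1*225) = -(-5 - 225) = -1*(-230) = 230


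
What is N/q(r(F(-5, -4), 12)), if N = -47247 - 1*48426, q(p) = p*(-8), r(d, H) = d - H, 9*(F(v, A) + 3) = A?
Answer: -861057/1112 ≈ -774.33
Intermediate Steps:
F(v, A) = -3 + A/9
q(p) = -8*p
N = -95673 (N = -47247 - 48426 = -95673)
N/q(r(F(-5, -4), 12)) = -95673*(-1/(8*((-3 + (1/9)*(-4)) - 1*12))) = -95673*(-1/(8*((-3 - 4/9) - 12))) = -95673*(-1/(8*(-31/9 - 12))) = -95673/((-8*(-139/9))) = -95673/1112/9 = -95673*9/1112 = -861057/1112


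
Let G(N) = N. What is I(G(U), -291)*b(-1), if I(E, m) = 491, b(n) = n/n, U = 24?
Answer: 491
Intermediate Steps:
b(n) = 1
I(G(U), -291)*b(-1) = 491*1 = 491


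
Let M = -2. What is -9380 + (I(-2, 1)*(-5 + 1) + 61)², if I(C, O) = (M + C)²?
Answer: -9371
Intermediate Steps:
I(C, O) = (-2 + C)²
-9380 + (I(-2, 1)*(-5 + 1) + 61)² = -9380 + ((-2 - 2)²*(-5 + 1) + 61)² = -9380 + ((-4)²*(-4) + 61)² = -9380 + (16*(-4) + 61)² = -9380 + (-64 + 61)² = -9380 + (-3)² = -9380 + 9 = -9371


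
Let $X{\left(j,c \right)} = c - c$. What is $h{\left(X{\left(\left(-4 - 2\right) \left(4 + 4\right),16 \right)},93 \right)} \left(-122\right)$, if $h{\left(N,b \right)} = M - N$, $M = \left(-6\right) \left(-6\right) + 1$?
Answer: $-4514$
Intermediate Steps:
$M = 37$ ($M = 36 + 1 = 37$)
$X{\left(j,c \right)} = 0$
$h{\left(N,b \right)} = 37 - N$
$h{\left(X{\left(\left(-4 - 2\right) \left(4 + 4\right),16 \right)},93 \right)} \left(-122\right) = \left(37 - 0\right) \left(-122\right) = \left(37 + 0\right) \left(-122\right) = 37 \left(-122\right) = -4514$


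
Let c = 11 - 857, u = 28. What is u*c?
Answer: -23688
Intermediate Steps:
c = -846
u*c = 28*(-846) = -23688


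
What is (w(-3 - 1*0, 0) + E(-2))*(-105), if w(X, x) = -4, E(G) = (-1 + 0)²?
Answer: 315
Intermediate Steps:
E(G) = 1 (E(G) = (-1)² = 1)
(w(-3 - 1*0, 0) + E(-2))*(-105) = (-4 + 1)*(-105) = -3*(-105) = 315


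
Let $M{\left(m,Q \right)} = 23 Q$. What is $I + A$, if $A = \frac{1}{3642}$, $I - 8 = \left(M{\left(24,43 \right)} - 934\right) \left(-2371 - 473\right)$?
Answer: $- \frac{569652503}{3642} \approx -1.5641 \cdot 10^{5}$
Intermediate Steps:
$I = -156412$ ($I = 8 + \left(23 \cdot 43 - 934\right) \left(-2371 - 473\right) = 8 + \left(989 - 934\right) \left(-2844\right) = 8 + 55 \left(-2844\right) = 8 - 156420 = -156412$)
$A = \frac{1}{3642} \approx 0.00027457$
$I + A = -156412 + \frac{1}{3642} = - \frac{569652503}{3642}$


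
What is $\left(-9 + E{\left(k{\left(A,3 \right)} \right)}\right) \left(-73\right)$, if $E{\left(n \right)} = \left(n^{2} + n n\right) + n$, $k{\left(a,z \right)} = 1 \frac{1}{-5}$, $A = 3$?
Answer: $\frac{16644}{25} \approx 665.76$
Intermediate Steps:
$k{\left(a,z \right)} = - \frac{1}{5}$ ($k{\left(a,z \right)} = 1 \left(- \frac{1}{5}\right) = - \frac{1}{5}$)
$E{\left(n \right)} = n + 2 n^{2}$ ($E{\left(n \right)} = \left(n^{2} + n^{2}\right) + n = 2 n^{2} + n = n + 2 n^{2}$)
$\left(-9 + E{\left(k{\left(A,3 \right)} \right)}\right) \left(-73\right) = \left(-9 - \frac{1 + 2 \left(- \frac{1}{5}\right)}{5}\right) \left(-73\right) = \left(-9 - \frac{1 - \frac{2}{5}}{5}\right) \left(-73\right) = \left(-9 - \frac{3}{25}\right) \left(-73\right) = \left(- \frac{228}{25}\right) \left(-73\right) = \frac{16644}{25}$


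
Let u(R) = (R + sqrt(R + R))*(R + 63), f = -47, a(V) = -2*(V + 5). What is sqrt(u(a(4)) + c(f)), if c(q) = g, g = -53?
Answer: sqrt(-863 + 270*I) ≈ 4.5415 + 29.726*I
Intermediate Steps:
a(V) = -10 - 2*V (a(V) = -2*(5 + V) = -10 - 2*V)
c(q) = -53
u(R) = (63 + R)*(R + sqrt(2)*sqrt(R)) (u(R) = (R + sqrt(2*R))*(63 + R) = (R + sqrt(2)*sqrt(R))*(63 + R) = (63 + R)*(R + sqrt(2)*sqrt(R)))
sqrt(u(a(4)) + c(f)) = sqrt(((-10 - 2*4)**2 + 63*(-10 - 2*4) + sqrt(2)*(-10 - 2*4)**(3/2) + 63*sqrt(2)*sqrt(-10 - 2*4)) - 53) = sqrt(((-10 - 8)**2 + 63*(-10 - 8) + sqrt(2)*(-10 - 8)**(3/2) + 63*sqrt(2)*sqrt(-10 - 8)) - 53) = sqrt(((-18)**2 + 63*(-18) + sqrt(2)*(-18)**(3/2) + 63*sqrt(2)*sqrt(-18)) - 53) = sqrt((324 - 1134 + sqrt(2)*(-54*I*sqrt(2)) + 63*sqrt(2)*(3*I*sqrt(2))) - 53) = sqrt((324 - 1134 - 108*I + 378*I) - 53) = sqrt((-810 + 270*I) - 53) = sqrt(-863 + 270*I)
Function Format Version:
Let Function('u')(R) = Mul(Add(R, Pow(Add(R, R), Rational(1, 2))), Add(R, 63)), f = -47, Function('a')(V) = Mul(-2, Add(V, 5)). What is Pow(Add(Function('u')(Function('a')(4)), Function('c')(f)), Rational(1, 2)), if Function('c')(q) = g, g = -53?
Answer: Pow(Add(-863, Mul(270, I)), Rational(1, 2)) ≈ Add(4.5415, Mul(29.726, I))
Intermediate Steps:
Function('a')(V) = Add(-10, Mul(-2, V)) (Function('a')(V) = Mul(-2, Add(5, V)) = Add(-10, Mul(-2, V)))
Function('c')(q) = -53
Function('u')(R) = Mul(Add(63, R), Add(R, Mul(Pow(2, Rational(1, 2)), Pow(R, Rational(1, 2))))) (Function('u')(R) = Mul(Add(R, Pow(Mul(2, R), Rational(1, 2))), Add(63, R)) = Mul(Add(R, Mul(Pow(2, Rational(1, 2)), Pow(R, Rational(1, 2)))), Add(63, R)) = Mul(Add(63, R), Add(R, Mul(Pow(2, Rational(1, 2)), Pow(R, Rational(1, 2))))))
Pow(Add(Function('u')(Function('a')(4)), Function('c')(f)), Rational(1, 2)) = Pow(Add(Add(Pow(Add(-10, Mul(-2, 4)), 2), Mul(63, Add(-10, Mul(-2, 4))), Mul(Pow(2, Rational(1, 2)), Pow(Add(-10, Mul(-2, 4)), Rational(3, 2))), Mul(63, Pow(2, Rational(1, 2)), Pow(Add(-10, Mul(-2, 4)), Rational(1, 2)))), -53), Rational(1, 2)) = Pow(Add(Add(Pow(Add(-10, -8), 2), Mul(63, Add(-10, -8)), Mul(Pow(2, Rational(1, 2)), Pow(Add(-10, -8), Rational(3, 2))), Mul(63, Pow(2, Rational(1, 2)), Pow(Add(-10, -8), Rational(1, 2)))), -53), Rational(1, 2)) = Pow(Add(Add(Pow(-18, 2), Mul(63, -18), Mul(Pow(2, Rational(1, 2)), Pow(-18, Rational(3, 2))), Mul(63, Pow(2, Rational(1, 2)), Pow(-18, Rational(1, 2)))), -53), Rational(1, 2)) = Pow(Add(Add(324, -1134, Mul(Pow(2, Rational(1, 2)), Mul(-54, I, Pow(2, Rational(1, 2)))), Mul(63, Pow(2, Rational(1, 2)), Mul(3, I, Pow(2, Rational(1, 2))))), -53), Rational(1, 2)) = Pow(Add(Add(324, -1134, Mul(-108, I), Mul(378, I)), -53), Rational(1, 2)) = Pow(Add(Add(-810, Mul(270, I)), -53), Rational(1, 2)) = Pow(Add(-863, Mul(270, I)), Rational(1, 2))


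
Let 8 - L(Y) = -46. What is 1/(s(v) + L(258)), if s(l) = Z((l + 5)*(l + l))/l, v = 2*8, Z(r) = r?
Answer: 1/96 ≈ 0.010417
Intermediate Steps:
v = 16
s(l) = 10 + 2*l (s(l) = ((l + 5)*(l + l))/l = ((5 + l)*(2*l))/l = (2*l*(5 + l))/l = 10 + 2*l)
L(Y) = 54 (L(Y) = 8 - 1*(-46) = 8 + 46 = 54)
1/(s(v) + L(258)) = 1/((10 + 2*16) + 54) = 1/((10 + 32) + 54) = 1/(42 + 54) = 1/96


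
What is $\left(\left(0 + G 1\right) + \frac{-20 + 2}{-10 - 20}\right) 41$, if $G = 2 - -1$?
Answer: $\frac{738}{5} \approx 147.6$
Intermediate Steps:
$G = 3$ ($G = 2 + 1 = 3$)
$\left(\left(0 + G 1\right) + \frac{-20 + 2}{-10 - 20}\right) 41 = \left(\left(0 + 3 \cdot 1\right) + \frac{-20 + 2}{-10 - 20}\right) 41 = \left(\left(0 + 3\right) - \frac{18}{-30}\right) 41 = \left(3 - - \frac{3}{5}\right) 41 = \left(3 + \frac{3}{5}\right) 41 = \frac{18}{5} \cdot 41 = \frac{738}{5}$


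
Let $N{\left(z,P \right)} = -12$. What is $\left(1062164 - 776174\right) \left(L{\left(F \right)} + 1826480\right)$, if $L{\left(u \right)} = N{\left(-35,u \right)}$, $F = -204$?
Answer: $522351583320$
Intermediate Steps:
$L{\left(u \right)} = -12$
$\left(1062164 - 776174\right) \left(L{\left(F \right)} + 1826480\right) = \left(1062164 - 776174\right) \left(-12 + 1826480\right) = 285990 \cdot 1826468 = 522351583320$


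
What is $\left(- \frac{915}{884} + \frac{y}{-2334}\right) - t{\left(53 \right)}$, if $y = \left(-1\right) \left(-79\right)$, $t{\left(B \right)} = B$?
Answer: $- \frac{55779007}{1031628} \approx -54.069$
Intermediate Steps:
$y = 79$
$\left(- \frac{915}{884} + \frac{y}{-2334}\right) - t{\left(53 \right)} = \left(- \frac{915}{884} + \frac{79}{-2334}\right) - 53 = \left(\left(-915\right) \frac{1}{884} + 79 \left(- \frac{1}{2334}\right)\right) - 53 = \left(- \frac{915}{884} - \frac{79}{2334}\right) - 53 = - \frac{1102723}{1031628} - 53 = - \frac{55779007}{1031628}$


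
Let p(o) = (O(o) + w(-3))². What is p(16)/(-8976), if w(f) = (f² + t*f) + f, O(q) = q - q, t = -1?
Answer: -27/2992 ≈ -0.0090241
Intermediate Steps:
O(q) = 0
w(f) = f² (w(f) = (f² - f) + f = f²)
p(o) = 81 (p(o) = (0 + (-3)²)² = (0 + 9)² = 9² = 81)
p(16)/(-8976) = 81/(-8976) = 81*(-1/8976) = -27/2992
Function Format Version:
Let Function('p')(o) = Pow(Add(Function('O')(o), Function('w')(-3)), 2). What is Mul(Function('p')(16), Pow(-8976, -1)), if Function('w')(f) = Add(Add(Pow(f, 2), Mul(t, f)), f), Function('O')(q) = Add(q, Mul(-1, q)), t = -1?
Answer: Rational(-27, 2992) ≈ -0.0090241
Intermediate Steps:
Function('O')(q) = 0
Function('w')(f) = Pow(f, 2) (Function('w')(f) = Add(Add(Pow(f, 2), Mul(-1, f)), f) = Pow(f, 2))
Function('p')(o) = 81 (Function('p')(o) = Pow(Add(0, Pow(-3, 2)), 2) = Pow(Add(0, 9), 2) = Pow(9, 2) = 81)
Mul(Function('p')(16), Pow(-8976, -1)) = Mul(81, Pow(-8976, -1)) = Mul(81, Rational(-1, 8976)) = Rational(-27, 2992)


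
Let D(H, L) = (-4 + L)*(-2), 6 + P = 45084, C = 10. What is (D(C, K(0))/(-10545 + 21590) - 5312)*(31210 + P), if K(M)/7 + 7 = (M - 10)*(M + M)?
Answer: -4475888212992/11045 ≈ -4.0524e+8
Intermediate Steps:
P = 45078 (P = -6 + 45084 = 45078)
K(M) = -49 + 14*M*(-10 + M) (K(M) = -49 + 7*((M - 10)*(M + M)) = -49 + 7*((-10 + M)*(2*M)) = -49 + 7*(2*M*(-10 + M)) = -49 + 14*M*(-10 + M))
D(H, L) = 8 - 2*L
(D(C, K(0))/(-10545 + 21590) - 5312)*(31210 + P) = ((8 - 2*(-49 - 140*0 + 14*0²))/(-10545 + 21590) - 5312)*(31210 + 45078) = ((8 - 2*(-49 + 0 + 14*0))/11045 - 5312)*76288 = ((8 - 2*(-49 + 0 + 0))*(1/11045) - 5312)*76288 = ((8 - 2*(-49))*(1/11045) - 5312)*76288 = ((8 + 98)*(1/11045) - 5312)*76288 = (106*(1/11045) - 5312)*76288 = (106/11045 - 5312)*76288 = -58670934/11045*76288 = -4475888212992/11045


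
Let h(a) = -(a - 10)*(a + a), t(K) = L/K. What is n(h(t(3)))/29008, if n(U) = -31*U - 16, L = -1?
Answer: 127/18648 ≈ 0.0068104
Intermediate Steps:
t(K) = -1/K
h(a) = -2*a*(-10 + a) (h(a) = -(-10 + a)*2*a = -2*a*(-10 + a))
n(U) = -16 - 31*U
n(h(t(3)))/29008 = (-16 - 62*(-1/3)*(10 - (-1)/3))/29008 = (-16 - 62*(-1*⅓)*(10 - (-1)/3))*(1/29008) = (-16 - 62*(-1)*(10 - 1*(-⅓))/3)*(1/29008) = (-16 - 62*(-1)*(10 + ⅓)/3)*(1/29008) = (-16 - 62*(-1)*31/(3*3))*(1/29008) = (-16 - 31*(-62/9))*(1/29008) = (-16 + 1922/9)*(1/29008) = (1778/9)*(1/29008) = 127/18648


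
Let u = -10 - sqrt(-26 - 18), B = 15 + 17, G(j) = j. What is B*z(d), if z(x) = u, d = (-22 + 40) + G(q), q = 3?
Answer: -320 - 64*I*sqrt(11) ≈ -320.0 - 212.26*I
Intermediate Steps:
B = 32
d = 21 (d = (-22 + 40) + 3 = 18 + 3 = 21)
u = -10 - 2*I*sqrt(11) (u = -10 - sqrt(-44) = -10 - 2*I*sqrt(11) ≈ -10.0 - 6.6332*I)
z(x) = -10 - 2*I*sqrt(11)
B*z(d) = 32*(-10 - 2*I*sqrt(11)) = -320 - 64*I*sqrt(11)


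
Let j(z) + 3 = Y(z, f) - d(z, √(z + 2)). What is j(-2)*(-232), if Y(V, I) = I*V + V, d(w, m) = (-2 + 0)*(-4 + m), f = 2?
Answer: 3944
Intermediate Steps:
d(w, m) = 8 - 2*m (d(w, m) = -2*(-4 + m) = 8 - 2*m)
Y(V, I) = V + I*V
j(z) = -11 + 2*√(2 + z) + 3*z (j(z) = -3 + (z*(1 + 2) - (8 - 2*√(z + 2))) = -3 + (z*3 - (8 - 2*√(2 + z))) = -3 + (3*z + (-8 + 2*√(2 + z))) = -3 + (-8 + 2*√(2 + z) + 3*z) = -11 + 2*√(2 + z) + 3*z)
j(-2)*(-232) = (-11 + 2*√(2 - 2) + 3*(-2))*(-232) = (-11 + 2*√0 - 6)*(-232) = (-11 + 2*0 - 6)*(-232) = (-11 + 0 - 6)*(-232) = -17*(-232) = 3944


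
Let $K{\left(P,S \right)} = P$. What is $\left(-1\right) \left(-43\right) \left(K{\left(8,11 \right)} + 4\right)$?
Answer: $516$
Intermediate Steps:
$\left(-1\right) \left(-43\right) \left(K{\left(8,11 \right)} + 4\right) = \left(-1\right) \left(-43\right) \left(8 + 4\right) = 43 \cdot 12 = 516$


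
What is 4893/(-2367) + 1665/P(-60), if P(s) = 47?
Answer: 1237028/37083 ≈ 33.358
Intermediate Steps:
4893/(-2367) + 1665/P(-60) = 4893/(-2367) + 1665/47 = 4893*(-1/2367) + 1665*(1/47) = -1631/789 + 1665/47 = 1237028/37083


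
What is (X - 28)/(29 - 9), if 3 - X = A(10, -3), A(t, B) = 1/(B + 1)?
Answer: -49/40 ≈ -1.2250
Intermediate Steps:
A(t, B) = 1/(1 + B)
X = 7/2 (X = 3 - 1/(1 - 3) = 3 - 1/(-2) = 3 - 1*(-½) = 3 + ½ = 7/2 ≈ 3.5000)
(X - 28)/(29 - 9) = (7/2 - 28)/(29 - 9) = -49/2/20 = (1/20)*(-49/2) = -49/40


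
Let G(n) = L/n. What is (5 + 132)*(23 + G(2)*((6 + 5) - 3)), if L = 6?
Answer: 6439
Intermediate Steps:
G(n) = 6/n
(5 + 132)*(23 + G(2)*((6 + 5) - 3)) = (5 + 132)*(23 + (6/2)*((6 + 5) - 3)) = 137*(23 + (6*(1/2))*(11 - 3)) = 137*(23 + 3*8) = 137*(23 + 24) = 137*47 = 6439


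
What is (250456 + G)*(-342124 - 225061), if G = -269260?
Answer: 10665346740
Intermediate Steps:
(250456 + G)*(-342124 - 225061) = (250456 - 269260)*(-342124 - 225061) = -18804*(-567185) = 10665346740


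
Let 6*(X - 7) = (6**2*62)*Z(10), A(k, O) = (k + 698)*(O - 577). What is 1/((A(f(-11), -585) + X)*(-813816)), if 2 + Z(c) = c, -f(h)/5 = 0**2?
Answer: 1/657639012888 ≈ 1.5206e-12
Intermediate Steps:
f(h) = 0 (f(h) = -5*0**2 = -5*0 = 0)
Z(c) = -2 + c
A(k, O) = (-577 + O)*(698 + k) (A(k, O) = (698 + k)*(-577 + O) = (-577 + O)*(698 + k))
X = 2983 (X = 7 + ((6**2*62)*(-2 + 10))/6 = 7 + ((36*62)*8)/6 = 7 + (2232*8)/6 = 7 + (1/6)*17856 = 7 + 2976 = 2983)
1/((A(f(-11), -585) + X)*(-813816)) = 1/(((-402746 - 577*0 + 698*(-585) - 585*0) + 2983)*(-813816)) = -1/813816/((-402746 + 0 - 408330 + 0) + 2983) = -1/813816/(-811076 + 2983) = -1/813816/(-808093) = -1/808093*(-1/813816) = 1/657639012888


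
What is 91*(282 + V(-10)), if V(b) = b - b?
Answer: 25662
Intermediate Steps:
V(b) = 0
91*(282 + V(-10)) = 91*(282 + 0) = 91*282 = 25662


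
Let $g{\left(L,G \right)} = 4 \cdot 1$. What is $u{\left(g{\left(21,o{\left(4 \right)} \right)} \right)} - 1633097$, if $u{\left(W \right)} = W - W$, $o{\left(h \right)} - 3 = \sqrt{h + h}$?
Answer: $-1633097$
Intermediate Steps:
$o{\left(h \right)} = 3 + \sqrt{2} \sqrt{h}$ ($o{\left(h \right)} = 3 + \sqrt{h + h} = 3 + \sqrt{2 h} = 3 + \sqrt{2} \sqrt{h}$)
$g{\left(L,G \right)} = 4$
$u{\left(W \right)} = 0$
$u{\left(g{\left(21,o{\left(4 \right)} \right)} \right)} - 1633097 = 0 - 1633097 = -1633097$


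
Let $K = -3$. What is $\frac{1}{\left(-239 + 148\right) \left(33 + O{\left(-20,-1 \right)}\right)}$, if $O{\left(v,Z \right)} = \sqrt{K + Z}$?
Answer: $- \frac{33}{99463} + \frac{2 i}{99463} \approx -0.00033178 + 2.0108 \cdot 10^{-5} i$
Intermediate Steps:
$O{\left(v,Z \right)} = \sqrt{-3 + Z}$
$\frac{1}{\left(-239 + 148\right) \left(33 + O{\left(-20,-1 \right)}\right)} = \frac{1}{\left(-239 + 148\right) \left(33 + \sqrt{-3 - 1}\right)} = \frac{1}{\left(-91\right) \left(33 + \sqrt{-4}\right)} = \frac{1}{\left(-91\right) \left(33 + 2 i\right)} = \frac{1}{-3003 - 182 i} = \frac{-3003 + 182 i}{9051133}$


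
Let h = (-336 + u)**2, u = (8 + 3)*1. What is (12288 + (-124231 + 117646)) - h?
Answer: -99922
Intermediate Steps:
u = 11 (u = 11*1 = 11)
h = 105625 (h = (-336 + 11)**2 = (-325)**2 = 105625)
(12288 + (-124231 + 117646)) - h = (12288 + (-124231 + 117646)) - 1*105625 = (12288 - 6585) - 105625 = 5703 - 105625 = -99922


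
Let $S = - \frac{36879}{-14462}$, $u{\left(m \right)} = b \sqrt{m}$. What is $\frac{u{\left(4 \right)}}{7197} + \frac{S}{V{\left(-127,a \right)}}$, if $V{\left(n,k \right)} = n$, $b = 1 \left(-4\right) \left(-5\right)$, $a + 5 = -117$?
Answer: $- \frac{191951203}{13218542778} \approx -0.014521$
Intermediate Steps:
$a = -122$ ($a = -5 - 117 = -122$)
$b = 20$ ($b = \left(-4\right) \left(-5\right) = 20$)
$u{\left(m \right)} = 20 \sqrt{m}$
$S = \frac{36879}{14462}$ ($S = \left(-36879\right) \left(- \frac{1}{14462}\right) = \frac{36879}{14462} \approx 2.5501$)
$\frac{u{\left(4 \right)}}{7197} + \frac{S}{V{\left(-127,a \right)}} = \frac{20 \sqrt{4}}{7197} + \frac{36879}{14462 \left(-127\right)} = 20 \cdot 2 \cdot \frac{1}{7197} + \frac{36879}{14462} \left(- \frac{1}{127}\right) = 40 \cdot \frac{1}{7197} - \frac{36879}{1836674} = \frac{40}{7197} - \frac{36879}{1836674} = - \frac{191951203}{13218542778}$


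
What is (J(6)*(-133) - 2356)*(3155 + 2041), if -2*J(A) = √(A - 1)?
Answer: -12241776 + 345534*√5 ≈ -1.1469e+7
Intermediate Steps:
J(A) = -√(-1 + A)/2 (J(A) = -√(A - 1)/2 = -√(-1 + A)/2)
(J(6)*(-133) - 2356)*(3155 + 2041) = (-√(-1 + 6)/2*(-133) - 2356)*(3155 + 2041) = (-√5/2*(-133) - 2356)*5196 = (133*√5/2 - 2356)*5196 = (-2356 + 133*√5/2)*5196 = -12241776 + 345534*√5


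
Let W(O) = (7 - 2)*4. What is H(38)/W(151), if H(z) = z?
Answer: 19/10 ≈ 1.9000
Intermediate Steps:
W(O) = 20 (W(O) = 5*4 = 20)
H(38)/W(151) = 38/20 = 38*(1/20) = 19/10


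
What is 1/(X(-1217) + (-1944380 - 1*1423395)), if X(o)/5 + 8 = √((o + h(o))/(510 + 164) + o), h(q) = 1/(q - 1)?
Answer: -552949420716/1862231358331438295 - 2*I*√205347222631383/1862231358331438295 ≈ -2.9693e-7 - 1.539e-11*I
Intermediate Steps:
h(q) = 1/(-1 + q)
X(o) = -40 + 5*√(1/(674*(-1 + o)) + 675*o/674) (X(o) = -40 + 5*√((o + 1/(-1 + o))/(510 + 164) + o) = -40 + 5*√((o + 1/(-1 + o))/674 + o) = -40 + 5*√((o + 1/(-1 + o))*(1/674) + o) = -40 + 5*√((o/674 + 1/(674*(-1 + o))) + o) = -40 + 5*√(1/(674*(-1 + o)) + 675*o/674))
1/(X(-1217) + (-1944380 - 1*1423395)) = 1/((-40 + 5*√(674/(-1 - 1217) + 454950*(-1217))/674) + (-1944380 - 1*1423395)) = 1/((-40 + 5*√(674/(-1218) - 553674150)/674) + (-1944380 - 1423395)) = 1/((-40 + 5*√(674*(-1/1218) - 553674150)/674) - 3367775) = 1/((-40 + 5*√(-337/609 - 553674150)/674) - 3367775) = 1/((-40 + 5*√(-337187557687/609)/674) - 3367775) = 1/((-40 + 5*(I*√205347222631383/609)/674) - 3367775) = 1/((-40 + 5*I*√205347222631383/410466) - 3367775) = 1/(-3367815 + 5*I*√205347222631383/410466)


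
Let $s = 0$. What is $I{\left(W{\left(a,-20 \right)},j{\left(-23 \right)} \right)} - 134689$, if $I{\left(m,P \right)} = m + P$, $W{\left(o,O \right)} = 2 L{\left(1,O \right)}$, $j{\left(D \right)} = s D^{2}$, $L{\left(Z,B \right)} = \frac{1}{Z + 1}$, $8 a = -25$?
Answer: $-134688$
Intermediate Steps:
$a = - \frac{25}{8}$ ($a = \frac{1}{8} \left(-25\right) = - \frac{25}{8} \approx -3.125$)
$L{\left(Z,B \right)} = \frac{1}{1 + Z}$
$j{\left(D \right)} = 0$ ($j{\left(D \right)} = 0 D^{2} = 0$)
$W{\left(o,O \right)} = 1$ ($W{\left(o,O \right)} = \frac{2}{1 + 1} = \frac{2}{2} = 2 \cdot \frac{1}{2} = 1$)
$I{\left(m,P \right)} = P + m$
$I{\left(W{\left(a,-20 \right)},j{\left(-23 \right)} \right)} - 134689 = \left(0 + 1\right) - 134689 = 1 - 134689 = -134688$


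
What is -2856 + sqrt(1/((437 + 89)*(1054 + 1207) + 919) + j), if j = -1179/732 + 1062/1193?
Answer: -2856 + I*sqrt(2402219695702647054505)/57743192310 ≈ -2856.0 + 0.8488*I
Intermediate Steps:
j = -209721/291092 (j = -1179*1/732 + 1062*(1/1193) = -393/244 + 1062/1193 = -209721/291092 ≈ -0.72046)
-2856 + sqrt(1/((437 + 89)*(1054 + 1207) + 919) + j) = -2856 + sqrt(1/((437 + 89)*(1054 + 1207) + 919) - 209721/291092) = -2856 + sqrt(1/(526*2261 + 919) - 209721/291092) = -2856 + sqrt(1/(1189286 + 919) - 209721/291092) = -2856 + sqrt(1/1190205 - 209721/291092) = -2856 + sqrt(-249610691713/346459153860) = -2856 + I*sqrt(2402219695702647054505)/57743192310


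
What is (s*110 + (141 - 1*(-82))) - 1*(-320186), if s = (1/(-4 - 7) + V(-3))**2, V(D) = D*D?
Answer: 3620539/11 ≈ 3.2914e+5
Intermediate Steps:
V(D) = D**2
s = 9604/121 (s = (1/(-4 - 7) + (-3)**2)**2 = (1/(-11) + 9)**2 = (-1/11 + 9)**2 = (98/11)**2 = 9604/121 ≈ 79.372)
(s*110 + (141 - 1*(-82))) - 1*(-320186) = ((9604/121)*110 + (141 - 1*(-82))) - 1*(-320186) = (96040/11 + (141 + 82)) + 320186 = (96040/11 + 223) + 320186 = 98493/11 + 320186 = 3620539/11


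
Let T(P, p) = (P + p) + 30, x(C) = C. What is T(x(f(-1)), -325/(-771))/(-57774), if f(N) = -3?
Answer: -10571/22271877 ≈ -0.00047463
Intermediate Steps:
T(P, p) = 30 + P + p
T(x(f(-1)), -325/(-771))/(-57774) = (30 - 3 - 325/(-771))/(-57774) = (30 - 3 - 325*(-1/771))*(-1/57774) = (30 - 3 + 325/771)*(-1/57774) = (21142/771)*(-1/57774) = -10571/22271877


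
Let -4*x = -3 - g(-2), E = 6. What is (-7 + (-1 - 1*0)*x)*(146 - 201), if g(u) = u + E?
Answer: 1925/4 ≈ 481.25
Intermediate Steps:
g(u) = 6 + u (g(u) = u + 6 = 6 + u)
x = 7/4 (x = -(-3 - (6 - 2))/4 = -(-3 - 1*4)/4 = -(-3 - 4)/4 = -¼*(-7) = 7/4 ≈ 1.7500)
(-7 + (-1 - 1*0)*x)*(146 - 201) = (-7 + (-1 - 1*0)*(7/4))*(146 - 201) = (-7 + (-1 + 0)*(7/4))*(-55) = (-7 - 1*7/4)*(-55) = (-7 - 7/4)*(-55) = -35/4*(-55) = 1925/4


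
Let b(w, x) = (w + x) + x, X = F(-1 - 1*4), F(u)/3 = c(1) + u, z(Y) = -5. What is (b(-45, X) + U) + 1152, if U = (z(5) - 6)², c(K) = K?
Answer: 1204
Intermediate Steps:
F(u) = 3 + 3*u (F(u) = 3*(1 + u) = 3 + 3*u)
X = -12 (X = 3 + 3*(-1 - 1*4) = 3 + 3*(-1 - 4) = 3 + 3*(-5) = 3 - 15 = -12)
b(w, x) = w + 2*x
U = 121 (U = (-5 - 6)² = (-11)² = 121)
(b(-45, X) + U) + 1152 = ((-45 + 2*(-12)) + 121) + 1152 = ((-45 - 24) + 121) + 1152 = (-69 + 121) + 1152 = 52 + 1152 = 1204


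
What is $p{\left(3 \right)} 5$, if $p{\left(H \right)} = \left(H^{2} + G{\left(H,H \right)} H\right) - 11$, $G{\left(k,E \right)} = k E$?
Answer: $125$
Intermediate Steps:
$G{\left(k,E \right)} = E k$
$p{\left(H \right)} = -11 + H^{2} + H^{3}$ ($p{\left(H \right)} = \left(H^{2} + H H H\right) - 11 = \left(H^{2} + H^{2} H\right) - 11 = \left(H^{2} + H^{3}\right) - 11 = -11 + H^{2} + H^{3}$)
$p{\left(3 \right)} 5 = \left(-11 + 3^{2} + 3^{3}\right) 5 = \left(-11 + 9 + 27\right) 5 = 25 \cdot 5 = 125$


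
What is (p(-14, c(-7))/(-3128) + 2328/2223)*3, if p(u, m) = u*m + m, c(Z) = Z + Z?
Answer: 1146233/386308 ≈ 2.9671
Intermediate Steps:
c(Z) = 2*Z
p(u, m) = m + m*u (p(u, m) = m*u + m = m + m*u)
(p(-14, c(-7))/(-3128) + 2328/2223)*3 = (((2*(-7))*(1 - 14))/(-3128) + 2328/2223)*3 = (-14*(-13)*(-1/3128) + 2328*(1/2223))*3 = (182*(-1/3128) + 776/741)*3 = (-91/1564 + 776/741)*3 = (1146233/1158924)*3 = 1146233/386308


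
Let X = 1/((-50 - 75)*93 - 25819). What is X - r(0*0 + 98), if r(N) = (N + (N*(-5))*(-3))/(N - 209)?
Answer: 1586813/112332 ≈ 14.126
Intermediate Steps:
r(N) = 16*N/(-209 + N) (r(N) = (N - 5*N*(-3))/(-209 + N) = (N + 15*N)/(-209 + N) = (16*N)/(-209 + N) = 16*N/(-209 + N))
X = -1/37444 (X = 1/(-125*93 - 25819) = 1/(-11625 - 25819) = 1/(-37444) = -1/37444 ≈ -2.6707e-5)
X - r(0*0 + 98) = -1/37444 - 16*(0*0 + 98)/(-209 + (0*0 + 98)) = -1/37444 - 16*(0 + 98)/(-209 + (0 + 98)) = -1/37444 - 16*98/(-209 + 98) = -1/37444 - 16*98/(-111) = -1/37444 - 16*98*(-1)/111 = -1/37444 - 1*(-1568/111) = -1/37444 + 1568/111 = 1586813/112332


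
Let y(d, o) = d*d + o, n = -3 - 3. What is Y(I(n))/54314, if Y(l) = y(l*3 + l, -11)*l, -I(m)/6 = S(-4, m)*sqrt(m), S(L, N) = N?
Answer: -2239686*I*sqrt(6)/27157 ≈ -202.01*I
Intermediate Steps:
n = -6
y(d, o) = o + d**2 (y(d, o) = d**2 + o = o + d**2)
I(m) = -6*m**(3/2) (I(m) = -6*m*sqrt(m) = -6*m**(3/2))
Y(l) = l*(-11 + 16*l**2) (Y(l) = (-11 + (l*3 + l)**2)*l = (-11 + (3*l + l)**2)*l = (-11 + (4*l)**2)*l = (-11 + 16*l**2)*l = l*(-11 + 16*l**2))
Y(I(n))/54314 = ((-(-36)*I*sqrt(6))*(-11 + 16*(-(-36)*I*sqrt(6))**2))/54314 = ((-(-36)*I*sqrt(6))*(-11 + 16*(-(-36)*I*sqrt(6))**2))*(1/54314) = ((36*I*sqrt(6))*(-11 + 16*(36*I*sqrt(6))**2))*(1/54314) = ((36*I*sqrt(6))*(-11 + 16*(-7776)))*(1/54314) = ((36*I*sqrt(6))*(-11 - 124416))*(1/54314) = ((36*I*sqrt(6))*(-124427))*(1/54314) = -4479372*I*sqrt(6)*(1/54314) = -2239686*I*sqrt(6)/27157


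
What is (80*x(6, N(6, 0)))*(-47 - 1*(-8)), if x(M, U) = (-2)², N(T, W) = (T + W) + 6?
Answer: -12480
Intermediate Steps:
N(T, W) = 6 + T + W
x(M, U) = 4
(80*x(6, N(6, 0)))*(-47 - 1*(-8)) = (80*4)*(-47 - 1*(-8)) = 320*(-47 + 8) = 320*(-39) = -12480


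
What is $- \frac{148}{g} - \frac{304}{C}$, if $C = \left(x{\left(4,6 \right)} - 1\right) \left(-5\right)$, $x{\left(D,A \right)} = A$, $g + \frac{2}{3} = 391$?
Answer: $\frac{344884}{29275} \approx 11.781$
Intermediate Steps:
$g = \frac{1171}{3}$ ($g = - \frac{2}{3} + 391 = \frac{1171}{3} \approx 390.33$)
$C = -25$ ($C = \left(6 - 1\right) \left(-5\right) = 5 \left(-5\right) = -25$)
$- \frac{148}{g} - \frac{304}{C} = - \frac{148}{\frac{1171}{3}} - \frac{304}{-25} = \left(-148\right) \frac{3}{1171} - - \frac{304}{25} = - \frac{444}{1171} + \frac{304}{25} = \frac{344884}{29275}$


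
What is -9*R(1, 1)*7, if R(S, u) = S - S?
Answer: 0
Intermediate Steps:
R(S, u) = 0
-9*R(1, 1)*7 = -9*0*7 = 0*7 = 0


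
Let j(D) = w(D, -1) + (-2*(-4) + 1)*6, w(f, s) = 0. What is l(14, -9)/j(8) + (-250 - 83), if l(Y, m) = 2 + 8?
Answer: -8986/27 ≈ -332.81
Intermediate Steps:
l(Y, m) = 10
j(D) = 54 (j(D) = 0 + (-2*(-4) + 1)*6 = 0 + (8 + 1)*6 = 0 + 9*6 = 0 + 54 = 54)
l(14, -9)/j(8) + (-250 - 83) = 10/54 + (-250 - 83) = (1/54)*10 - 333 = 5/27 - 333 = -8986/27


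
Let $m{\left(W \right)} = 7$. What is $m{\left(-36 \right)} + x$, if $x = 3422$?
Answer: $3429$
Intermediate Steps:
$m{\left(-36 \right)} + x = 7 + 3422 = 3429$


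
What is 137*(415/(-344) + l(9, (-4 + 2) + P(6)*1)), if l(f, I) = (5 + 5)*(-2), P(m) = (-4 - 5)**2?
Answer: -999415/344 ≈ -2905.3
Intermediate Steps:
P(m) = 81 (P(m) = (-9)**2 = 81)
l(f, I) = -20 (l(f, I) = 10*(-2) = -20)
137*(415/(-344) + l(9, (-4 + 2) + P(6)*1)) = 137*(415/(-344) - 20) = 137*(415*(-1/344) - 20) = 137*(-415/344 - 20) = 137*(-7295/344) = -999415/344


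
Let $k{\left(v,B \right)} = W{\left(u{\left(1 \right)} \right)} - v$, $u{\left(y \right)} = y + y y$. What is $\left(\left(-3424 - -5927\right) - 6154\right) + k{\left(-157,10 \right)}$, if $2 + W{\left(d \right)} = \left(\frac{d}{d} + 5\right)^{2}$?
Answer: $-3460$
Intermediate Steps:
$u{\left(y \right)} = y + y^{2}$
$W{\left(d \right)} = 34$ ($W{\left(d \right)} = -2 + \left(\frac{d}{d} + 5\right)^{2} = -2 + \left(1 + 5\right)^{2} = -2 + 6^{2} = -2 + 36 = 34$)
$k{\left(v,B \right)} = 34 - v$
$\left(\left(-3424 - -5927\right) - 6154\right) + k{\left(-157,10 \right)} = \left(\left(-3424 - -5927\right) - 6154\right) + \left(34 - -157\right) = \left(\left(-3424 + 5927\right) - 6154\right) + \left(34 + 157\right) = \left(2503 - 6154\right) + 191 = -3651 + 191 = -3460$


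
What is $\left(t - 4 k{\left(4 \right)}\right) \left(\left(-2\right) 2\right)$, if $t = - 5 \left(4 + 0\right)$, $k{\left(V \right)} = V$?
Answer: $144$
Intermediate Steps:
$t = -20$ ($t = \left(-5\right) 4 = -20$)
$\left(t - 4 k{\left(4 \right)}\right) \left(\left(-2\right) 2\right) = \left(-20 - 16\right) \left(\left(-2\right) 2\right) = \left(-20 - 16\right) \left(-4\right) = \left(-36\right) \left(-4\right) = 144$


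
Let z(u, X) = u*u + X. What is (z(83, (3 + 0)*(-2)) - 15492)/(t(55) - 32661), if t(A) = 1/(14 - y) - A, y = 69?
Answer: 473495/1799381 ≈ 0.26314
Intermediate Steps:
z(u, X) = X + u**2 (z(u, X) = u**2 + X = X + u**2)
t(A) = -1/55 - A (t(A) = 1/(14 - 1*69) - A = 1/(14 - 69) - A = 1/(-55) - A = -1/55 - A)
(z(83, (3 + 0)*(-2)) - 15492)/(t(55) - 32661) = (((3 + 0)*(-2) + 83**2) - 15492)/((-1/55 - 1*55) - 32661) = ((3*(-2) + 6889) - 15492)/((-1/55 - 55) - 32661) = ((-6 + 6889) - 15492)/(-3026/55 - 32661) = (6883 - 15492)/(-1799381/55) = -8609*(-55/1799381) = 473495/1799381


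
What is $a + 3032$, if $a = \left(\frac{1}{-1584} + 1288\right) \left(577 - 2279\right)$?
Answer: $- \frac{1733801197}{792} \approx -2.1891 \cdot 10^{6}$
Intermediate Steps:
$a = - \frac{1736202541}{792}$ ($a = \left(- \frac{1}{1584} + 1288\right) \left(-1702\right) = \frac{2040191}{1584} \left(-1702\right) = - \frac{1736202541}{792} \approx -2.1922 \cdot 10^{6}$)
$a + 3032 = - \frac{1736202541}{792} + 3032 = - \frac{1733801197}{792}$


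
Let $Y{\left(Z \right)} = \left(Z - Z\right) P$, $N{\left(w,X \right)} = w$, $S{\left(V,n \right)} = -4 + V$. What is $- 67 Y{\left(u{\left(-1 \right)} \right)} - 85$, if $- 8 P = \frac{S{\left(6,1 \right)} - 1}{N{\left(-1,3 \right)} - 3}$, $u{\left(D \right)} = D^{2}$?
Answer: $-85$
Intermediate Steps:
$P = \frac{1}{32}$ ($P = - \frac{\left(\left(-4 + 6\right) - 1\right) \frac{1}{-1 - 3}}{8} = - \frac{\left(2 - 1\right) \frac{1}{-4}}{8} = - \frac{1 \left(- \frac{1}{4}\right)}{8} = \left(- \frac{1}{8}\right) \left(- \frac{1}{4}\right) = \frac{1}{32} \approx 0.03125$)
$Y{\left(Z \right)} = 0$ ($Y{\left(Z \right)} = \left(Z - Z\right) \frac{1}{32} = 0 \cdot \frac{1}{32} = 0$)
$- 67 Y{\left(u{\left(-1 \right)} \right)} - 85 = \left(-67\right) 0 - 85 = 0 - 85 = -85$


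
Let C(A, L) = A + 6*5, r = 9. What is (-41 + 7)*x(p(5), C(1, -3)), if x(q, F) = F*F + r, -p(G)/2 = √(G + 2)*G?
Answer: -32980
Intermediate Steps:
C(A, L) = 30 + A (C(A, L) = A + 30 = 30 + A)
p(G) = -2*G*√(2 + G) (p(G) = -2*√(G + 2)*G = -2*√(2 + G)*G = -2*G*√(2 + G))
x(q, F) = 9 + F² (x(q, F) = F*F + 9 = F² + 9 = 9 + F²)
(-41 + 7)*x(p(5), C(1, -3)) = (-41 + 7)*(9 + (30 + 1)²) = -34*(9 + 31²) = -34*(9 + 961) = -34*970 = -32980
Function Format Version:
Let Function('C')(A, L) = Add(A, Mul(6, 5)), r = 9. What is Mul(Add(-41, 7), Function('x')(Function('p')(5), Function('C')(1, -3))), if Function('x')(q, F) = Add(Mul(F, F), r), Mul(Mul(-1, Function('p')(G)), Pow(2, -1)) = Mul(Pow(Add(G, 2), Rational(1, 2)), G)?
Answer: -32980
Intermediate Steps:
Function('C')(A, L) = Add(30, A) (Function('C')(A, L) = Add(A, 30) = Add(30, A))
Function('p')(G) = Mul(-2, G, Pow(Add(2, G), Rational(1, 2))) (Function('p')(G) = Mul(-2, Mul(Pow(Add(G, 2), Rational(1, 2)), G)) = Mul(-2, Mul(Pow(Add(2, G), Rational(1, 2)), G)) = Mul(-2, Mul(G, Pow(Add(2, G), Rational(1, 2)))) = Mul(-2, G, Pow(Add(2, G), Rational(1, 2))))
Function('x')(q, F) = Add(9, Pow(F, 2)) (Function('x')(q, F) = Add(Mul(F, F), 9) = Add(Pow(F, 2), 9) = Add(9, Pow(F, 2)))
Mul(Add(-41, 7), Function('x')(Function('p')(5), Function('C')(1, -3))) = Mul(Add(-41, 7), Add(9, Pow(Add(30, 1), 2))) = Mul(-34, Add(9, Pow(31, 2))) = Mul(-34, Add(9, 961)) = Mul(-34, 970) = -32980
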